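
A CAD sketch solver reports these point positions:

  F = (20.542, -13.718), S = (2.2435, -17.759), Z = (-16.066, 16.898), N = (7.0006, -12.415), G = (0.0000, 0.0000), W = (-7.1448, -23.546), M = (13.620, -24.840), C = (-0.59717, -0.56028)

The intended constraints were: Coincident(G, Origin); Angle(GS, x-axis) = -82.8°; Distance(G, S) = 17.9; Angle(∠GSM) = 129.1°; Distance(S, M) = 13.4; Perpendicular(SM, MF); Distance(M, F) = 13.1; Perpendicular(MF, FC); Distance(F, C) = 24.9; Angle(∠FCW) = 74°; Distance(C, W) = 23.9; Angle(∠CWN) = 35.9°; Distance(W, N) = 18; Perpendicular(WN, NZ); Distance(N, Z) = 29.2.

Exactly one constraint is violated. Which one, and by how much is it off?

Distance(N, Z) = 29.2 — off by 8.10.

G = (0.00, 0.00) ✓; GS at -82.80° ✓; |GS| = 17.90 ✓; ∠GSM = 129.1° ✓; |SM| = 13.40 ✓; ∠(SM, MF) = 90.00° ✓; |MF| = 13.10 ✓; ∠(MF, FC) = 90.00° ✓; |FC| = 24.90 ✓; ∠FCW = 74.00° ✓; |CW| = 23.90 ✓; ∠CWN = 35.90° ✓; |WN| = 18.00 ✓; ∠(WN, NZ) = 90.00° ✓; |NZ| = 37.30 ✗.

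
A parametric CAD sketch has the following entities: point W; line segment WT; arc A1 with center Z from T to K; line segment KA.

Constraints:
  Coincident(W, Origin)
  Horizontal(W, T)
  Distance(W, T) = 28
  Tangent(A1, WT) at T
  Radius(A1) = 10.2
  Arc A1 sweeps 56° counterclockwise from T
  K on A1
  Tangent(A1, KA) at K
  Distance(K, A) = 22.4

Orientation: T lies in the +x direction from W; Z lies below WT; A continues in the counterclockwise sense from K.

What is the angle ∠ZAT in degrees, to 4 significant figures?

16.19°

W is at the origin; W and T share the same y with |WT| = 28.0 and T on the +x side, so T = (28.00, 0.000). Tangency of A1 to WT means the radius ZT is perpendicular to WT, so Z = T + (0, -10.2) = (28.00, -10.20). On A1, T sits at bearing 90° from Z; a 56° counterclockwise sweep puts K at bearing 146°, so K = Z + 10.2·(cos 146°, sin 146°) = (19.54, -4.496). Tangency of A1 to KA means the radius ZK is perpendicular to KA, so KA runs along (−sin 146°, cos 146°); with |KA| = 22.4, A = (7.018, -23.07). Then cos ∠ZAT = AZ·AT / (|AZ||AT|), giving 16.19°.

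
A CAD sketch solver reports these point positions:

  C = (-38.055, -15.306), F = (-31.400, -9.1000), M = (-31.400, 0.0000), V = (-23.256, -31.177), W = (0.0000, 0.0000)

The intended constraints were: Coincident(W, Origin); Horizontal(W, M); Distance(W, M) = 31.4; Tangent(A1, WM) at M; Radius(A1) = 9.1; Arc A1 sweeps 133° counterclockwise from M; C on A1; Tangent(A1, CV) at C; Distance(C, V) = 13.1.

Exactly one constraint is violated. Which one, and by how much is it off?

Distance(C, V) = 13.1 — off by 8.60.

W = (0.00, 0.00) ✓; W.y = 0.00, M.y = 0.00 ✓; |WM| = 31.40 ✓; ∠(FM, MW) = 90.00° ✓; |FM| = 9.100 ✓; bearing(F→C) − bearing(F→M) = 133.0° ✓; |FC| = 9.100 ✓; ∠(FC, CV) = 90.00° ✓; |CV| = 21.70 ✗.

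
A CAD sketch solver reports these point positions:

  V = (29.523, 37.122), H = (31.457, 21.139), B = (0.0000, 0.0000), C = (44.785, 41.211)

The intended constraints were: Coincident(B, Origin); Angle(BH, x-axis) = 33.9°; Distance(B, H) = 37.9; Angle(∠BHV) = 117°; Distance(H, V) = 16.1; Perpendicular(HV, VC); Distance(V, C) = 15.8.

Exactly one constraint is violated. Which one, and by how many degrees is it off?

Perpendicular(HV, VC) — off by 8.10°.

B = (0.00, 0.00) ✓; BH at 33.90° ✓; |BH| = 37.90 ✓; ∠BHV = 117.0° ✓; |HV| = 16.10 ✓; ∠(HV, VC) = 81.90° ✗; |VC| = 15.80 ✓.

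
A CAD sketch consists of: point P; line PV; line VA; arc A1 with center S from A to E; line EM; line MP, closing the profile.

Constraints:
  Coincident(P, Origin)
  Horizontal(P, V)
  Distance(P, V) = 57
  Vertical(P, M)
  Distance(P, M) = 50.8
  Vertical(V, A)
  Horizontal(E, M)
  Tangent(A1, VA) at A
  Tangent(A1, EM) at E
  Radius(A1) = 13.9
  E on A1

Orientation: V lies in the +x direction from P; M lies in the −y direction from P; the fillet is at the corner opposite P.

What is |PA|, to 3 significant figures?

67.9

P is at the origin; P and V share the same y with |PV| = 57.0 and V on the +x side, so V = (57.0, 0.00). P and M share the same x with |PM| = 50.8 and M on the −y side, so M = (0.00, -50.8). The virtual corner opposite P is at (57.0, -50.8). A1 meets VA tangentially, so SA is at right angles to VA and A1 meets EM tangentially, so SE is at right angles to EM, with radius 13.9, so the center S sits 13.9 in from both sides at S = (43.1, -36.9). That places the tangent points at A = (57.0, -36.9) on VA and E = (43.1, -50.8) on EM. Then |PA| = |A − P| = 67.9.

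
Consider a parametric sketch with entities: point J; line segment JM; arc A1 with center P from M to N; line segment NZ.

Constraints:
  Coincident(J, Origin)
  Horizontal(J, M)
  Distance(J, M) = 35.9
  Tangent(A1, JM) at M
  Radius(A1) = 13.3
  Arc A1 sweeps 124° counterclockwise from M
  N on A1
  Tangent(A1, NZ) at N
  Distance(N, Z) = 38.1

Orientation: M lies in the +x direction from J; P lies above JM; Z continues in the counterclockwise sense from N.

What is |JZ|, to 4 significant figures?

58.26

On A1, M sits at bearing -90° from P; a 124° counterclockwise sweep puts N at bearing 34°, so N = P + 13.3·(cos 34°, sin 34°) = (46.93, 20.74). A1 meets NZ tangentially, so PN is at right angles to NZ, so NZ runs along (−sin 34°, cos 34°); with |NZ| = 38.1, Z = (25.62, 52.32). Then |JZ| = |Z − J| = 58.26.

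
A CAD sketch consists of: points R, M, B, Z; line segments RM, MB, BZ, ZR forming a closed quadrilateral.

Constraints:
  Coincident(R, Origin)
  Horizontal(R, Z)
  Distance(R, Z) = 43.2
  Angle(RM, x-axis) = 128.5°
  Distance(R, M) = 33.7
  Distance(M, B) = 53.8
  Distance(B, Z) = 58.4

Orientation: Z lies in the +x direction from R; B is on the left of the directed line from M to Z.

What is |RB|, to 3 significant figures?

60.4

R is at the origin; RZ is horizontal with |RZ| = 43.2 and Z in +x, so Z = (43.2, 0). RM runs at 128.5° with |RM| = 33.7, so M = (-21.0, 26.4). B is determined by |MB| = 53.8 and |BZ| = 58.4 together: it lies at the intersection of circle(M, 53.8) and circle(Z, 58.4). With |MZ| = 69.4, the foot of the radical line on MZ is 31.0 from M and the perpendicular offset is √(53.8² − 31.0²) = 44.0. Taking the left-of-MZ solution: B = (24.4, 55.3).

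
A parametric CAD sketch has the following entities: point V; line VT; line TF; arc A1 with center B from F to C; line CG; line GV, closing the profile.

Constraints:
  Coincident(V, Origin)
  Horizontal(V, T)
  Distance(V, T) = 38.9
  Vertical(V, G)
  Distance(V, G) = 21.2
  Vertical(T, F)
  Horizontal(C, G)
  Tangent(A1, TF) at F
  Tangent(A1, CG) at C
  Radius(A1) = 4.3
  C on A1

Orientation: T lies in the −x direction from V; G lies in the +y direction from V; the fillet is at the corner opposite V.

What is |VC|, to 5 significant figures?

40.578

The virtual corner opposite V is at (-38.900, 21.200). Since A1 is tangent to TF there, BF ⟂ TF and tangency of A1 to CG means the radius BC is perpendicular to CG, with radius 4.3, so the center B sits 4.3 in from both sides at B = (-34.600, 16.900). That places the tangent points at F = (-38.900, 16.900) on TF and C = (-34.600, 21.200) on CG. Then |VC| = |C − V| = 40.578.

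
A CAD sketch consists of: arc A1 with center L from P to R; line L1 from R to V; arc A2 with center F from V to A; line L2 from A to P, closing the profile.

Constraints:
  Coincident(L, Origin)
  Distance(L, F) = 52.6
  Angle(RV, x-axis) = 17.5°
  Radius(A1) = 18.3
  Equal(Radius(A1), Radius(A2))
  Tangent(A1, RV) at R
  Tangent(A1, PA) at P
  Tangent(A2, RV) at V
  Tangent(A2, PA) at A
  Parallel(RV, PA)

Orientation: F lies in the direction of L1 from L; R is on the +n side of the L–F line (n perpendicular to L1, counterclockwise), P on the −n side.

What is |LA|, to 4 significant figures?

55.69

The slot axis is L1's direction at 17.5°, so u = (cos 17.5°, sin 17.5°) = (0.9537, 0.3007) and n = (−sin 17.5°, cos 17.5°) = (-0.3007, 0.9537). L is at the origin and F lies 52.6 along u from L, so F = 52.6·u = (50.17, 15.82). Tangency of A1 to both parallel lines with radius 18.3 puts R and P at L ± 18.3·n: R = (-5.503, 17.45), P = (5.503, -17.45). Equal radii place V and A the same way about F: V = F + 18.3·n = (44.66, 33.27), A = F − 18.3·n = (55.67, -1.636). Then |LA| = |A − L| = 55.69.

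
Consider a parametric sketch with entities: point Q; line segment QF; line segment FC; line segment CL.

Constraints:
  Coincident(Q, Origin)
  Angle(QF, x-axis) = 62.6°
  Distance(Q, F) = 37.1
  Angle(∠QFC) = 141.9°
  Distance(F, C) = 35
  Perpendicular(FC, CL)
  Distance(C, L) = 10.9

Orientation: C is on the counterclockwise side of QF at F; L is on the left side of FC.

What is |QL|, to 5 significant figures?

65.306

Q is at the origin; QF runs at 62.6° with length 37.1, so F = 37.1·(cos 62.6°, sin 62.6°) = (17.073, 32.938). ∠QFC = 141.9°, so FC runs at 62.6° + (180° − 141.9°) = 100.70° from the x-axis; with |FC| = 35.0, C = F + 35.0·(cos 100.70°, sin 100.70°) = (10.575, 67.329). FC ⟂ CL; with |CL| = 10.9 on the left of FC, L = C + 10.9·(-0.98261, -0.18567) = (-0.13540, 65.306). Then |QL| = |L − Q| = 65.306.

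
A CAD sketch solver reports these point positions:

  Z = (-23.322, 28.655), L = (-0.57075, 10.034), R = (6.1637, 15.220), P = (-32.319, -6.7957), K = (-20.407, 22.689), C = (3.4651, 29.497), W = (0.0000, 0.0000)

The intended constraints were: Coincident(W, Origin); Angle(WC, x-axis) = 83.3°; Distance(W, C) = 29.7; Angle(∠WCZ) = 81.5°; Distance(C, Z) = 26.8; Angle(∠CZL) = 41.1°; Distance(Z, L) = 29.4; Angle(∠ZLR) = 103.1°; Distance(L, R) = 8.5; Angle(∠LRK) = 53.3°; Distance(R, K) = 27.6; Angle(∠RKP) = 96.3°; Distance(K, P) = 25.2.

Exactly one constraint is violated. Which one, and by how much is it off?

Distance(K, P) = 25.2 — off by 6.60.

W = (0.00, 0.00) ✓; WC at 83.30° ✓; |WC| = 29.70 ✓; ∠WCZ = 81.50° ✓; |CZ| = 26.80 ✓; ∠CZL = 41.10° ✓; |ZL| = 29.40 ✓; ∠ZLR = 103.1° ✓; |LR| = 8.500 ✓; ∠LRK = 53.30° ✓; |RK| = 27.60 ✓; ∠RKP = 96.30° ✓; |KP| = 31.80 ✗.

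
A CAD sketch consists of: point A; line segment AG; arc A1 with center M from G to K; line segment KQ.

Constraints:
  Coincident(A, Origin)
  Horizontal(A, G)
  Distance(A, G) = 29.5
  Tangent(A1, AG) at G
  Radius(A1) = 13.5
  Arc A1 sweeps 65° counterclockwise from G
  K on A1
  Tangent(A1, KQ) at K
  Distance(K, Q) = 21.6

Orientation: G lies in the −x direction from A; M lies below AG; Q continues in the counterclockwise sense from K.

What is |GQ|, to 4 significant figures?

34.72

A is at the origin; A and G share the same y with |AG| = 29.5 and G on the −x side, so G = (-29.50, 0.000). Tangency of A1 to AG means the radius MG is perpendicular to AG, so M = G + (0, -13.5) = (-29.50, -13.50). On A1, G sits at bearing 90° from M; a 65° counterclockwise sweep puts K at bearing 155°, so K = M + 13.5·(cos 155°, sin 155°) = (-41.74, -7.795). The tangent condition forces MK to be normal to KQ, so KQ runs along (−sin 155°, cos 155°); with |KQ| = 21.6, Q = (-50.86, -27.37). Then |GQ| = |Q − G| = 34.72.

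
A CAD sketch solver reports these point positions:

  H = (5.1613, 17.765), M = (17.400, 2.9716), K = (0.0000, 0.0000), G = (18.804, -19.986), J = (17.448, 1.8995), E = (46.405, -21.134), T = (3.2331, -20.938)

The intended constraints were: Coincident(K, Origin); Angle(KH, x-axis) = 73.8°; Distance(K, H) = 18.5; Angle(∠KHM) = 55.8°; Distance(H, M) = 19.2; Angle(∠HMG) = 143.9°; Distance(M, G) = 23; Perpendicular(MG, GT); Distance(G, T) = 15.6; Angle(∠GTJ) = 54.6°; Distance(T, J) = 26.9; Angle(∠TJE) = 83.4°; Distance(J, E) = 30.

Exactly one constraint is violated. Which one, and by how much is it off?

Distance(J, E) = 30 — off by 7.00.

K = (0.00, 0.00) ✓; KH at 73.80° ✓; |KH| = 18.50 ✓; ∠KHM = 55.80° ✓; |HM| = 19.20 ✓; ∠HMG = 143.9° ✓; |MG| = 23.00 ✓; ∠(MG, GT) = 90.00° ✓; |GT| = 15.60 ✓; ∠GTJ = 54.60° ✓; |TJ| = 26.90 ✓; ∠TJE = 83.40° ✓; |JE| = 37.00 ✗.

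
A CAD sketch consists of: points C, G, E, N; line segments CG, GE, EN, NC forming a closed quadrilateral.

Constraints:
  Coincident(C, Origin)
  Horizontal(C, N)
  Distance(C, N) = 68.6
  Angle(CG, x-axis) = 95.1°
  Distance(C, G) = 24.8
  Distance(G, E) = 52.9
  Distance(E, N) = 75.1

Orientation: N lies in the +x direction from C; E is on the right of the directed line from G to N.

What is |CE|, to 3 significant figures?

28.2

C is at the origin; C and N share the same y with |CN| = 68.6 and N in +x, so N = (68.6, 0). CG runs at 95.1° with |CG| = 24.8, so G = (-2.20, 24.7). E is determined by |GE| = 52.9 and |EN| = 75.1 together: it lies at the intersection of circle(G, 52.9) and circle(N, 75.1). With |GN| = 75.0, the foot of the radical line on GN is 18.5 from G and the perpendicular offset is √(52.9² − 18.5²) = 49.5. Taking the right-of-GN solution: E = (-1.01, -28.2).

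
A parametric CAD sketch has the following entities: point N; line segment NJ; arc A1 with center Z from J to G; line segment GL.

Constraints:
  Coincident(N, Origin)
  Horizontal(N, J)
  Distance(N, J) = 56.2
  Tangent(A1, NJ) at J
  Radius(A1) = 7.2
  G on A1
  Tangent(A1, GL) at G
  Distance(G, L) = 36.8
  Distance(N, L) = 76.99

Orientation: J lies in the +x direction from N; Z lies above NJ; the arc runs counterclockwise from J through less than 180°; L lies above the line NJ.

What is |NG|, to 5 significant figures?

63.813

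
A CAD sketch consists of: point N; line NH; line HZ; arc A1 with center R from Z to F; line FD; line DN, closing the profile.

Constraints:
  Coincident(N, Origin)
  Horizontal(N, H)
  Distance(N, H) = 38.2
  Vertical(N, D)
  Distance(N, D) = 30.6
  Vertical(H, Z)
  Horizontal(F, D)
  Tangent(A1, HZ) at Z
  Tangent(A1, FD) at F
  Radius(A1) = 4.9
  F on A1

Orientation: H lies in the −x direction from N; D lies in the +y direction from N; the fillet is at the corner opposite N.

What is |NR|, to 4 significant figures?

42.06

N is at the origin; NH is horizontal with |NH| = 38.2 and H on the −x side, so H = (-38.20, 0.000). N and D share the same x with |ND| = 30.6 and D on the +y side, so D = (0.000, 30.60). The virtual corner opposite N is at (-38.20, 30.60). The tangent condition forces RZ to be normal to HZ and the tangent condition forces RF to be normal to FD, with radius 4.9, so the center R sits 4.9 in from both sides at R = (-33.30, 25.70). Then |NR| = |R − N| = 42.06.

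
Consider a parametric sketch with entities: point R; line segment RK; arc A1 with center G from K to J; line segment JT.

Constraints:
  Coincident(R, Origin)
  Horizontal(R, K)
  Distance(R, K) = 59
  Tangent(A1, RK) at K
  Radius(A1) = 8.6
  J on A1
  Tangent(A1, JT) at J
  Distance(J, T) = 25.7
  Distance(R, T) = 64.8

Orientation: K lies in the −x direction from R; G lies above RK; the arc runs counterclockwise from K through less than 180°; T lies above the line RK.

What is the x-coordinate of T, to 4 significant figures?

-54.34

R is at the origin; R and K share the same y with |RK| = 59.0 and K on the −x side, so K = (-59.00, 0.000). A1 meets RK tangentially, so GK is at right angles to RK, so G = K + (0, 8.6) = (-59.00, 8.600). Since GJ ⟂ JT (tangency), |GT| = √(8.6² + 25.7²) = 27.10 regardless of where J sits on A1. So T lies on both circle(R, 64.8) and circle(G, 27.10); the above-RK intersection is T = (-54.34, 35.30). J is the foot of the tangent from T: J = (-50.50, 9.887).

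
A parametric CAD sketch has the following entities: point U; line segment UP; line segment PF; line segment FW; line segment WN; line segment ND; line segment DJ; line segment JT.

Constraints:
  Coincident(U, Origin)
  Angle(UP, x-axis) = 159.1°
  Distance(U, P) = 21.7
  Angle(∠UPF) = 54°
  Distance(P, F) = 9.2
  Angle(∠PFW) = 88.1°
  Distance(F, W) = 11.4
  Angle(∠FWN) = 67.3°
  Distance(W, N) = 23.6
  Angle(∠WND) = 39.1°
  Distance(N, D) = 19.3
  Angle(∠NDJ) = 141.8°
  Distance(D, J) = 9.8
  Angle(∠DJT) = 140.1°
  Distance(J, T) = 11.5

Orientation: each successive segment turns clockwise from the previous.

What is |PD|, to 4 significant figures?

6.873

U is at the origin; UP runs at 159.1° with length 21.7, so P = (-20.27, 7.741). ∠UPF = 54.0° gives PF at 33.10° from the x-axis; with |PF| = 9.2, F = (-12.57, 12.77). ∠PFW = 88.1° gives FW at -58.80° from the x-axis; with |FW| = 11.4, W = (-6.660, 3.014). ∠FWN = 67.3° gives WN at -171.5° from the x-axis; with |WN| = 23.6, N = (-30.00, -0.4741). ∠WND = 39.1° gives ND at 47.60° from the x-axis; with |ND| = 19.3, D = (-16.99, 13.78). Then |PD| = |D − P| = 6.873.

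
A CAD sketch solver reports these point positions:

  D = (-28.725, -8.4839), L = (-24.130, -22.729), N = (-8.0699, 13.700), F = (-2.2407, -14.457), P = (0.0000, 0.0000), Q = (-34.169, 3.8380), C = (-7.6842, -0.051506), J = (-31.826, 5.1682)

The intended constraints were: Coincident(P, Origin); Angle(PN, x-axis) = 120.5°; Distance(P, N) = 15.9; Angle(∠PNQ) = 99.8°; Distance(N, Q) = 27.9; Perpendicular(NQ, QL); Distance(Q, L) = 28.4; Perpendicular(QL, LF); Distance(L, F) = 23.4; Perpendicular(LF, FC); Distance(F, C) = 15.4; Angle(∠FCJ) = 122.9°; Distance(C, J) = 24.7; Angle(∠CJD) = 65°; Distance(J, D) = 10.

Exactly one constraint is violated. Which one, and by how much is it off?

Distance(J, D) = 10 — off by 4.00.

P = (0.00, 0.00) ✓; PN at 120.5° ✓; |PN| = 15.90 ✓; ∠PNQ = 99.80° ✓; |NQ| = 27.90 ✓; ∠(NQ, QL) = 90.00° ✓; |QL| = 28.40 ✓; ∠(QL, LF) = 90.00° ✓; |LF| = 23.40 ✓; ∠(LF, FC) = 90.00° ✓; |FC| = 15.40 ✓; ∠FCJ = 122.9° ✓; |CJ| = 24.70 ✓; ∠CJD = 65.00° ✓; |JD| = 14.00 ✗.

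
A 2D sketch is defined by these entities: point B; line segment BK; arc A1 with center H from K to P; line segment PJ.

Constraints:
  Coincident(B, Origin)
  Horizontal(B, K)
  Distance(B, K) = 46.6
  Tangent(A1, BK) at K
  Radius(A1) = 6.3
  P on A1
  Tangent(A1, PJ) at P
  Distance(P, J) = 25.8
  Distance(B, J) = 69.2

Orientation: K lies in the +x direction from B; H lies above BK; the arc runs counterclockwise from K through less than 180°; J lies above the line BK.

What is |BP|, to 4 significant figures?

52.32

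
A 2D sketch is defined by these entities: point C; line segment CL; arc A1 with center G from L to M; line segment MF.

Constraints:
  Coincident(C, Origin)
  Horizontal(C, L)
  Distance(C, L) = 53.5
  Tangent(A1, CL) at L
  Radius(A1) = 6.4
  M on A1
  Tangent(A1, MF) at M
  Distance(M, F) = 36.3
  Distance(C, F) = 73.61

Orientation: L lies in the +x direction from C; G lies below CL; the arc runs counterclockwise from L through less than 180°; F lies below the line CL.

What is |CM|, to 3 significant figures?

48.3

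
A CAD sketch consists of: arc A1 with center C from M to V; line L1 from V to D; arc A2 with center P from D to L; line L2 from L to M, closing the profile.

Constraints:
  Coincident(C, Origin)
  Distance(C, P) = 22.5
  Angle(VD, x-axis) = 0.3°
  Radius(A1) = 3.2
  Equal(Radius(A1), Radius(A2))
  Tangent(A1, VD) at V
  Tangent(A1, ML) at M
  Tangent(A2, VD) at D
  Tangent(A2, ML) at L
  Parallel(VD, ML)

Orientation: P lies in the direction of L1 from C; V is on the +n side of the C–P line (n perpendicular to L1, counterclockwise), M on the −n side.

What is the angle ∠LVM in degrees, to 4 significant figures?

74.12°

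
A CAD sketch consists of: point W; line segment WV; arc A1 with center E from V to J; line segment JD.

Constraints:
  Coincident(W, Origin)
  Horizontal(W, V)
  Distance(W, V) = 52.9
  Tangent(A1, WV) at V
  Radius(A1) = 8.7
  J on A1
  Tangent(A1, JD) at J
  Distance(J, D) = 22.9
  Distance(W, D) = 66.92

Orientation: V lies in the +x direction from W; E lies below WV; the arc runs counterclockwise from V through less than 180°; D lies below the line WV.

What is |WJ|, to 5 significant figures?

47.651

W is at the origin; WV is horizontal with |WV| = 52.9 and V on the +x side, so V = (52.900, 0.0000). The tangent condition forces EV to be normal to WV, so E = V + (0, -8.7) = (52.900, -8.7000). Since EJ ⟂ JD (tangency), |ED| = √(8.7² + 22.9²) = 24.497 regardless of where J sits on A1. So D lies on both circle(W, 66.92) and circle(E, 24.497); the below-WV intersection is D = (58.467, -32.556). J is the foot of the tangent from D: J = (45.682, -13.557).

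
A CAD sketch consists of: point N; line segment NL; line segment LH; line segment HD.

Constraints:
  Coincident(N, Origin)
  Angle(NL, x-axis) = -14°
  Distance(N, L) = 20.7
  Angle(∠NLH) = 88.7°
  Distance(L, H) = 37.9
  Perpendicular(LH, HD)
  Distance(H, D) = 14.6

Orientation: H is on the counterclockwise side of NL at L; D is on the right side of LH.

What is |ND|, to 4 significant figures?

51.45

∠NLH = 88.7°, so LH runs at -14.0° + (180° − 88.7°) = 77.30° from the x-axis; with |LH| = 37.9, H = L + 37.9·(cos 77.30°, sin 77.30°) = (28.42, 31.96). LH is perpendicular to HD; with |HD| = 14.6 on the right of LH, D = H + 14.6·(0.9755, -0.2198) = (42.66, 28.76). Then |ND| = |D − N| = 51.45.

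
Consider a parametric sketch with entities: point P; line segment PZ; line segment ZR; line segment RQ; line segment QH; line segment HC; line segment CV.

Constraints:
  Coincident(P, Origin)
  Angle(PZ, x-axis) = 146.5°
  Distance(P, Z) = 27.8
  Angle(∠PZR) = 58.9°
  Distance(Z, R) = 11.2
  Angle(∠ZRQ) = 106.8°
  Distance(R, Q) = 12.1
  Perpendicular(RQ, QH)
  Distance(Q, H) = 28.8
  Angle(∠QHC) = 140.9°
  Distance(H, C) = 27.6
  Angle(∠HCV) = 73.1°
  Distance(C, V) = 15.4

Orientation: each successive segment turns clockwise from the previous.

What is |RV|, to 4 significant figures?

39.95

P is at the origin; PZ runs at 146.5° with length 27.8, so Z = (-23.18, 15.34). ∠PZR = 58.9° gives ZR at 25.40° from the x-axis; with |ZR| = 11.2, R = (-13.06, 20.15). ∠ZRQ = 106.8° gives RQ at -47.80° from the x-axis; with |RQ| = 12.1, Q = (-4.937, 11.18). RQ ⟂ QH, so QH runs at -137.8°; with |QH| = 28.8, H = (-26.27, -8.161). ∠QHC = 140.9° gives HC at -176.9° from the x-axis; with |HC| = 27.6, C = (-53.83, -9.654). ∠HCV = 73.1° gives CV at 76.20° from the x-axis; with |CV| = 15.4, V = (-50.16, 5.302). Then |RV| = |V − R| = 39.95.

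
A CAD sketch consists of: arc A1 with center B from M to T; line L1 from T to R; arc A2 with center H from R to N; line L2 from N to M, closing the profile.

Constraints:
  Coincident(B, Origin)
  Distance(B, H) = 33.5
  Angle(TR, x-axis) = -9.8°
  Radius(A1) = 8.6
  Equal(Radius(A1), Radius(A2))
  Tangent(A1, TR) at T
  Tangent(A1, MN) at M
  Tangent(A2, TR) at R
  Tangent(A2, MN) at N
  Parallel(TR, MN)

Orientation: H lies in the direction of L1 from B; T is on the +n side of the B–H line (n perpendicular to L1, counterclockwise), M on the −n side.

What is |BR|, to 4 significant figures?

34.59

Tangency of A1 to both parallel lines with radius 8.6 puts T and M at B ± 8.6·n: T = (1.464, 8.475), M = (-1.464, -8.475). Equal radii place R and N the same way about H: R = H + 8.6·n = (34.47, 2.772), N = H − 8.6·n = (31.55, -14.18). Then |BR| = |R − B| = 34.59.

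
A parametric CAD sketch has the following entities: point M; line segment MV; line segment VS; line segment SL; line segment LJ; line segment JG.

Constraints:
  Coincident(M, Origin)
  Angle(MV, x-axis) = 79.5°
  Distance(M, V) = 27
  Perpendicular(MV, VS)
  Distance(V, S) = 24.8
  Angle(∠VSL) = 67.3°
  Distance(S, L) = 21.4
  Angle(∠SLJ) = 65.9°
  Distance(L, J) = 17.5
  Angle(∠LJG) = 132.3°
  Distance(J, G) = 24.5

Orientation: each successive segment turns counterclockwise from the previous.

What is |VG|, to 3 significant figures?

18.6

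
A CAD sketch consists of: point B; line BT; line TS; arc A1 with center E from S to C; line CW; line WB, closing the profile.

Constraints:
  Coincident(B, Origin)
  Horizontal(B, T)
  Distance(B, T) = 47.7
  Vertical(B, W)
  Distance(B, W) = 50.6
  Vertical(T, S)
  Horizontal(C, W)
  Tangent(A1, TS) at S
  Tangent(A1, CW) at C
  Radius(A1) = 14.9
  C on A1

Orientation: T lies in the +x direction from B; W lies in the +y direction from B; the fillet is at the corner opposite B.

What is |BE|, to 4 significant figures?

48.48

BW is vertical with |BW| = 50.6 and W on the +y side, so W = (0.000, 50.60). The virtual corner opposite B is at (47.70, 50.60). A1 meets TS tangentially, so ES is at right angles to TS and since A1 is tangent to CW there, EC ⟂ CW, with radius 14.9, so the center E sits 14.9 in from both sides at E = (32.80, 35.70). Then |BE| = |E − B| = 48.48.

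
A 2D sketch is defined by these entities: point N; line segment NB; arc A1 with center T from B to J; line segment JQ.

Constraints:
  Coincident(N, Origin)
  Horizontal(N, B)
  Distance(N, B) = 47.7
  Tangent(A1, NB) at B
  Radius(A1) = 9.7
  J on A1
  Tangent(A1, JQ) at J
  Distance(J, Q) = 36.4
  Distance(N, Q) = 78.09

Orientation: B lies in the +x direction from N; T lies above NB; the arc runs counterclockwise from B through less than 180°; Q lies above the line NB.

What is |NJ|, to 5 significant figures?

57.666

Checks: |TJ| = 9.700 ✓; ∠(TJ, JQ) = 90.00° ✓; |JQ| = 36.40 ✓; |NQ| = 78.09 ✓.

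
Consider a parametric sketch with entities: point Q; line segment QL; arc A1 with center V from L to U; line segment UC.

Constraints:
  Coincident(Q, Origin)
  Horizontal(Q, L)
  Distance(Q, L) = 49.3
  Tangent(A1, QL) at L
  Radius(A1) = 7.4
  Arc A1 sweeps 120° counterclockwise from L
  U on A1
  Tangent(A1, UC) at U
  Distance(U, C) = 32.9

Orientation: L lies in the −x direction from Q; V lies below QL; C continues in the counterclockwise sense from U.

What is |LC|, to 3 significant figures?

40.8

Q is at the origin; Q and L share the same y with |QL| = 49.3 and L on the −x side, so L = (-49.3, 0.00). The tangent condition forces VL to be normal to QL, so V = L + (0, -7.4) = (-49.3, -7.40). On A1, L sits at bearing 90° from V; a 120° counterclockwise sweep puts U at bearing 210°, so U = V + 7.4·(cos 210°, sin 210°) = (-55.7, -11.1). The tangent condition forces VU to be normal to UC, so UC runs along (−sin 210°, cos 210°); with |UC| = 32.9, C = (-39.3, -39.6). Then |LC| = |C − L| = 40.8.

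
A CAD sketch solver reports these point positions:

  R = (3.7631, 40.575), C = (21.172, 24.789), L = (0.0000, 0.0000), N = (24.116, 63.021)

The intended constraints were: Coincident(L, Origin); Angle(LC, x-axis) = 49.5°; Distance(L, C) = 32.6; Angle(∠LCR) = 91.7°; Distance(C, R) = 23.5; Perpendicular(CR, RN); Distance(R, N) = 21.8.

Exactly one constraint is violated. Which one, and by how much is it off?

Distance(R, N) = 21.8 — off by 8.50.

L = (0.00, 0.00) ✓; LC at 49.50° ✓; |LC| = 32.60 ✓; ∠LCR = 91.70° ✓; |CR| = 23.50 ✓; ∠(CR, RN) = 90.00° ✓; |RN| = 30.30 ✗.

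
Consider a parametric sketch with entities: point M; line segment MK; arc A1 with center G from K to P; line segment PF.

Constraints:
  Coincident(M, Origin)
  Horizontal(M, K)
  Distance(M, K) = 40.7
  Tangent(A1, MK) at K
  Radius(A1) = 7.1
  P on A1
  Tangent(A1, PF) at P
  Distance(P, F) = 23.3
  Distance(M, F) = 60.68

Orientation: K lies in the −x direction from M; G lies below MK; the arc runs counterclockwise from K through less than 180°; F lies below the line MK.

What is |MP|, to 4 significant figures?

47.78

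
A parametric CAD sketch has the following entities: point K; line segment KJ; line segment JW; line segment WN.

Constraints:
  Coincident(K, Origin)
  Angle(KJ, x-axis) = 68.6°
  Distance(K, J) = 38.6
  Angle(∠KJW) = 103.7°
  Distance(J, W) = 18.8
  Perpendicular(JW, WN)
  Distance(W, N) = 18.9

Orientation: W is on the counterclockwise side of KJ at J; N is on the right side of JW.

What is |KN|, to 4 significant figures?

62.94

K is at the origin; KJ runs at 68.6° with length 38.6, so J = 38.6·(cos 68.6°, sin 68.6°) = (14.08, 35.94). ∠KJW = 103.7°, so JW runs at 68.6° + (180° − 103.7°) = 144.9° from the x-axis; with |JW| = 18.8, W = J + 18.8·(cos 144.9°, sin 144.9°) = (-1.297, 46.75). The perpendicularity gives WN at right angles to JW; with |WN| = 18.9 on the right of JW, N = W + 18.9·(0.5750, 0.8181) = (9.571, 62.21). Then |KN| = |N − K| = 62.94.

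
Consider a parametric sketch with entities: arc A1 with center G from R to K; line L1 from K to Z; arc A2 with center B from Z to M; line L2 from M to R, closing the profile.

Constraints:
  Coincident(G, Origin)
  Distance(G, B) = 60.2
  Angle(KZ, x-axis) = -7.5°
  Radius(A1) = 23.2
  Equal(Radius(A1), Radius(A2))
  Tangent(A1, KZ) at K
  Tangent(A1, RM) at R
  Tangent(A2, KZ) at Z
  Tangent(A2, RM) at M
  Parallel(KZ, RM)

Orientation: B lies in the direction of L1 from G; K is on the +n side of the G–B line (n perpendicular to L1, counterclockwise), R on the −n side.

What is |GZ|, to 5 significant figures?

64.516

Tangency of A1 to both parallel lines with radius 23.2 puts K and R at G ± 23.2·n: K = (3.0282, 23.002), R = (-3.0282, -23.002). Equal radii place Z and M the same way about B: Z = B + 23.2·n = (62.713, 15.144), M = B − 23.2·n = (56.657, -30.859). Then |GZ| = |Z − G| = 64.516.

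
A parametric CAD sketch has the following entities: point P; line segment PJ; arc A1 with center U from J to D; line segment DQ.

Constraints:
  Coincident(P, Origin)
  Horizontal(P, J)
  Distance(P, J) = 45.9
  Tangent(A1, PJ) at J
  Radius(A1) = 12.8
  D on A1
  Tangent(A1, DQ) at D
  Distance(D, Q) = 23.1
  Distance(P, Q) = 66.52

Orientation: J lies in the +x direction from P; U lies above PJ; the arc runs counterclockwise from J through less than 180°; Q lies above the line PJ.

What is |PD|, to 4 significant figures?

60.39

P is at the origin; P and J share the same y with |PJ| = 45.9 and J on the +x side, so J = (45.90, 0.000). Tangency of A1 to PJ means the radius UJ is perpendicular to PJ, so U = J + (0, 12.8) = (45.90, 12.80). Since UD ⟂ DQ (tangency), |UQ| = √(12.8² + 23.1²) = 26.41 regardless of where D sits on A1. So Q lies on both circle(P, 66.52) and circle(U, 26.41); the above-PJ intersection is Q = (54.84, 37.65). D is the foot of the tangent from Q: D = (58.54, 14.85).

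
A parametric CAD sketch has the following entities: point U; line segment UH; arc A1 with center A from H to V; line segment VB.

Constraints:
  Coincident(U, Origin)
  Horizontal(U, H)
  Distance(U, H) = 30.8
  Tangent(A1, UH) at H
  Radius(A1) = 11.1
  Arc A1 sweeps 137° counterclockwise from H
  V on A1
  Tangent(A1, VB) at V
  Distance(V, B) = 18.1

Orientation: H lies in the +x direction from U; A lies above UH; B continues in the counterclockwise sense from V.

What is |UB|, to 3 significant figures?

40.3

U is at the origin; U and H share the same y with |UH| = 30.8 and H on the +x side, so H = (30.8, 0.00). Since A1 is tangent to UH there, AH ⟂ UH, so A = H + (0, 11.1) = (30.8, 11.1). On A1, H sits at bearing -90° from A; a 137° counterclockwise sweep puts V at bearing 47°, so V = A + 11.1·(cos 47°, sin 47°) = (38.4, 19.2). A1 meets VB tangentially, so AV is at right angles to VB, so VB runs along (−sin 47°, cos 47°); with |VB| = 18.1, B = (25.1, 31.6). Then |UB| = |B − U| = 40.3.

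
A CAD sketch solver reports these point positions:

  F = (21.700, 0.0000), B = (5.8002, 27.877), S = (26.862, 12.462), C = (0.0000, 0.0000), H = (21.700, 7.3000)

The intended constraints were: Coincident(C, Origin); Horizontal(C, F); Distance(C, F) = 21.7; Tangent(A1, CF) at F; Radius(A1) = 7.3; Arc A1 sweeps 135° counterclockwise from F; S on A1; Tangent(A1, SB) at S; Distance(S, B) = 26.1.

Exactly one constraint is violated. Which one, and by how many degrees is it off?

Tangent(A1, SB) at S — off by 8.80°.

C = (0.00, 0.00) ✓; C.y = 0.00, F.y = 0.00 ✓; |CF| = 21.70 ✓; ∠(HF, FC) = 90.00° ✓; |HF| = 7.300 ✓; bearing(H→S) − bearing(H→F) = 135.0° ✓; |HS| = 7.300 ✓; ∠(HS, SB) = 81.20° ✗; |SB| = 26.10 ✓.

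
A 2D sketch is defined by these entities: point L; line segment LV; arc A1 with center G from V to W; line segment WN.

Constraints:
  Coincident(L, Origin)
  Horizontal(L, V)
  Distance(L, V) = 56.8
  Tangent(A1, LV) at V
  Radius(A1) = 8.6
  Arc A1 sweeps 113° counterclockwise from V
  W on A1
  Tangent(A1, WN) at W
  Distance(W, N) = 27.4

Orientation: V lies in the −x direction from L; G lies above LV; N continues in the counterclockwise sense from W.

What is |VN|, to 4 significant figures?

37.29

On A1, V sits at bearing -90° from G; a 113° counterclockwise sweep puts W at bearing 23°, so W = G + 8.6·(cos 23°, sin 23°) = (-48.88, 11.96). Tangency of A1 to WN means the radius GW is perpendicular to WN, so WN runs along (−sin 23°, cos 23°); with |WN| = 27.4, N = (-59.59, 37.18). Then |VN| = |N − V| = 37.29.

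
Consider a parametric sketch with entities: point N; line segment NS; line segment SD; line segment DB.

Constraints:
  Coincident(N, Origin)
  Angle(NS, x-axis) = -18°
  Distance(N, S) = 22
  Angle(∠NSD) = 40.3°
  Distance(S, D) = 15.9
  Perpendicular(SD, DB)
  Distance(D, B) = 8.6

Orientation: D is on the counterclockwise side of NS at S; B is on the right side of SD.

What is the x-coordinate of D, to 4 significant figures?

12.57

N is at the origin; NS runs at -18.0° with length 22.0, so S = 22.0·(cos -18.0°, sin -18.0°) = (20.92, -6.798). ∠NSD = 40.3°, so SD runs at -18.0° + (180° − 40.3°) = 121.7° from the x-axis; with |SD| = 15.9, D = S + 15.9·(cos 121.7°, sin 121.7°) = (12.57, 6.730). So D.x = 12.57.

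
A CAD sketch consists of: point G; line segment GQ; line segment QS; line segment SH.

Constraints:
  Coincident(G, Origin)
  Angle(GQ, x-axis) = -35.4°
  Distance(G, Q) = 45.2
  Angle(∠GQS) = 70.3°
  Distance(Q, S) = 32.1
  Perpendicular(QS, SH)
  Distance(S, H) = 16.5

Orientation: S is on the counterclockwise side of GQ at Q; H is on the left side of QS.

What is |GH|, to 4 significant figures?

31.04

G is at the origin; GQ runs at -35.4° with length 45.2, so Q = 45.2·(cos -35.4°, sin -35.4°) = (36.84, -26.18). ∠GQS = 70.3°, so QS runs at -35.4° + (180° − 70.3°) = 74.30° from the x-axis; with |QS| = 32.1, S = Q + 32.1·(cos 74.30°, sin 74.30°) = (45.53, 4.719). QS is perpendicular to SH; with |SH| = 16.5 on the left of QS, H = S + 16.5·(-0.9627, 0.2706) = (29.65, 9.184). Then |GH| = |H − G| = 31.04.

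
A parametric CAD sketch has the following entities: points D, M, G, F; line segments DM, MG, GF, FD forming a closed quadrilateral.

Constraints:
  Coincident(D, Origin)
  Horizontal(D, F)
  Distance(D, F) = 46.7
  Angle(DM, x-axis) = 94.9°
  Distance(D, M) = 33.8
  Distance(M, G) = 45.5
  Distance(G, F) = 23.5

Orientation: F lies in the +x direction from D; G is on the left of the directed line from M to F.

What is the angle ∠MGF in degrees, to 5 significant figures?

116.99°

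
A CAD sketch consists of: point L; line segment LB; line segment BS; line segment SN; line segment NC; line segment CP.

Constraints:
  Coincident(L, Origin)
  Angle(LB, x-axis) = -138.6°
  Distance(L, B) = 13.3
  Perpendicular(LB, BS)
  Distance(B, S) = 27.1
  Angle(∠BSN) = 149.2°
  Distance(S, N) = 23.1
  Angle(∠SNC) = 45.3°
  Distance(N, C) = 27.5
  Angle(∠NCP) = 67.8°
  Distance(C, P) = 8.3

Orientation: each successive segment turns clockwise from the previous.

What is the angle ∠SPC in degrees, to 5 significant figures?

159.30°

L is at the origin; LB runs at -138.6° with length 13.3, so B = (-9.9765, -8.7954). LB ⟂ BS, so BS runs at 131.40°; with |BS| = 27.1, S = (-27.898, 11.533). ∠BSN = 149.2° gives SN at 100.60° from the x-axis; with |SN| = 23.1, N = (-32.147, 34.238). ∠SNC = 45.3° gives NC at -34.100° from the x-axis; with |NC| = 27.5, C = (-9.3756, 18.821). ∠NCP = 67.8° gives CP at -146.30° from the x-axis; with |CP| = 8.3, P = (-16.281, 14.216). Then cos ∠SPC = PS·PC / (|PS||PC|), giving 159.30°.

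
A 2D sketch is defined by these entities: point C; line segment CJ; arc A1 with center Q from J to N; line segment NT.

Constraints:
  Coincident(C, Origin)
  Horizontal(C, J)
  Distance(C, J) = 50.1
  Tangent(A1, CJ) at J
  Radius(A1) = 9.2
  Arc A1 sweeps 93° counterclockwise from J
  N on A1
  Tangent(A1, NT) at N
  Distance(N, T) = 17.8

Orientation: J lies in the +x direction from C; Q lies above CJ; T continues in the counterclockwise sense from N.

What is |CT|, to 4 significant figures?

64.49

C is at the origin; CJ is horizontal with |CJ| = 50.1 and J on the +x side, so J = (50.10, 0.000). Since A1 is tangent to CJ there, QJ ⟂ CJ, so Q = J + (0, 9.2) = (50.10, 9.200). On A1, J sits at bearing -90° from Q; a 93° counterclockwise sweep puts N at bearing 3°, so N = Q + 9.2·(cos 3°, sin 3°) = (59.29, 9.681). Since A1 is tangent to NT there, QN ⟂ NT, so NT runs along (−sin 3°, cos 3°); with |NT| = 17.8, T = (58.36, 27.46). Then |CT| = |T − C| = 64.49.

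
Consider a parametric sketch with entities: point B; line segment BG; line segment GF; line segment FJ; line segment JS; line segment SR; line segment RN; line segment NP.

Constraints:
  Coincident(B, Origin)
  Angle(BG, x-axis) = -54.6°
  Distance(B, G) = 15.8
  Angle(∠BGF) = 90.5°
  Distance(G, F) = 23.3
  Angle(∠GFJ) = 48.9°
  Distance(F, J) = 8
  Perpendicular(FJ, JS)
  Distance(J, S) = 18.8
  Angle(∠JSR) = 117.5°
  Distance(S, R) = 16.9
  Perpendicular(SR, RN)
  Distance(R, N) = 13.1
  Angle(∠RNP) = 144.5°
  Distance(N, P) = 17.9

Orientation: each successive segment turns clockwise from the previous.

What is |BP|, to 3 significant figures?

39.2

B is at the origin; BG runs at -54.6° with length 15.8, so G = (9.15, -12.9). ∠BGF = 90.5° gives GF at -144° from the x-axis; with |GF| = 23.3, F = (-9.72, -26.5). ∠GFJ = 48.9° gives FJ at 84.8° from the x-axis; with |FJ| = 8.0, J = (-9.00, -18.6). FJ ⟂ JS, so JS runs at -5.20°; with |JS| = 18.8, S = (9.73, -20.3). ∠JSR = 117.5° gives SR at -67.7° from the x-axis; with |SR| = 16.9, R = (16.1, -35.9). SR is perpendicular to RN, so RN runs at -158°; with |RN| = 13.1, N = (4.02, -40.9). ∠RNP = 144.5° gives NP at 167° from the x-axis; with |NP| = 17.9, P = (-13.4, -36.8). Then |BP| = |P − B| = 39.2.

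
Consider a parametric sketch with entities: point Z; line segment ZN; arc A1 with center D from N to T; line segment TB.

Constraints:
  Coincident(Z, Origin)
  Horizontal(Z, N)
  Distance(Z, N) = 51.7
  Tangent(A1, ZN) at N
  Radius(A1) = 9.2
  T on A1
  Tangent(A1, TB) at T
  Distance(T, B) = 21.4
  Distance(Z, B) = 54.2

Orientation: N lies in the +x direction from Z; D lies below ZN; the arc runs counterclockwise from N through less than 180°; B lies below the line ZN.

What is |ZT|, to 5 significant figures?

43.678

Z is at the origin; Z and N share the same y with |ZN| = 51.7 and N on the +x side, so N = (51.700, 0.0000). A1 meets ZN tangentially, so DN is at right angles to ZN, so D = N + (0, -9.2) = (51.700, -9.2000). Since DT ⟂ TB (tangency), |DB| = √(9.2² + 21.4²) = 23.294 regardless of where T sits on A1. So B lies on both circle(Z, 54.2) and circle(D, 23.294); the below-ZN intersection is B = (44.266, -31.276). T is the foot of the tangent from B: T = (42.530, -9.9462).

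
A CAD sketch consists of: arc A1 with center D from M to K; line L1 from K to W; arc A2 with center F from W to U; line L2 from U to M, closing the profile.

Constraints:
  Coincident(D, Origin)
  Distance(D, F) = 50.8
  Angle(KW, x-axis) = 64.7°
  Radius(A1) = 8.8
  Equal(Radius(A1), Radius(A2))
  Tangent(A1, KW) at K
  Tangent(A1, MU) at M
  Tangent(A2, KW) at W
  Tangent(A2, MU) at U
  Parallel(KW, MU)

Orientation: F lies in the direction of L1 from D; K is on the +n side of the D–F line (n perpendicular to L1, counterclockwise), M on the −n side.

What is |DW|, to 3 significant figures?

51.6

Tangency of A1 to both parallel lines with radius 8.8 puts K and M at D ± 8.8·n: K = (-7.96, 3.76), M = (7.96, -3.76). Equal radii place W and U the same way about F: W = F + 8.8·n = (13.8, 49.7), U = F − 8.8·n = (29.7, 42.2). Then |DW| = |W − D| = 51.6.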